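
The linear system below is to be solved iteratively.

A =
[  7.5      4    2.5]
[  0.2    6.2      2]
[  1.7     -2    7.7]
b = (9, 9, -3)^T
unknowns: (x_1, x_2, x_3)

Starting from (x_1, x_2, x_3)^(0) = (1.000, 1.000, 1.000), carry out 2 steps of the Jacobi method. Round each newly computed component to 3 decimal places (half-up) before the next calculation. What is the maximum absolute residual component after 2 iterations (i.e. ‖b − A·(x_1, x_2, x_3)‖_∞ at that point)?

2.261

Iteration 1:
  x_1 = (9 - (4)·1.000 - (2.5)·1.000) / (7.5) = 0.333
  x_2 = (9 - (0.2)·1.000 - (2)·1.000) / (6.2) = 1.097
  x_3 = (-3 - (1.7)·1.000 - (-2)·1.000) / (7.7) = -0.351
Iteration 2:
  x_1 = (9 - (4)·1.097 - (2.5)·-0.351) / (7.5) = 0.732
  x_2 = (9 - (0.2)·0.333 - (2)·-0.351) / (6.2) = 1.554
  x_3 = (-3 - (1.7)·0.333 - (-2)·1.097) / (7.7) = -0.178
Residual b − A·x = (-2.261, -0.425, 0.234); ∞-norm = 2.261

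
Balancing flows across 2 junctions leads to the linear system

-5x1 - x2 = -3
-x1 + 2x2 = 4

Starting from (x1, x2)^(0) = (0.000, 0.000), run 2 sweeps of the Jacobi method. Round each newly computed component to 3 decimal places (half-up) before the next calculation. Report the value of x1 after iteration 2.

Iteration 1:
  x1 = (-3 - (-1)·0.000) / (-5) = 0.600
  x2 = (4 - (-1)·0.000) / (2) = 2.000
Iteration 2:
  x1 = (-3 - (-1)·2.000) / (-5) = 0.200
  x2 = (4 - (-1)·0.600) / (2) = 2.300

0.200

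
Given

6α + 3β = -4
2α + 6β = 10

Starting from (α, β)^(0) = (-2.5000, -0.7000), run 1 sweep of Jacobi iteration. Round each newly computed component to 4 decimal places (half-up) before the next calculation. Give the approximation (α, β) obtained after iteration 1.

(-0.3167, 2.5000)

Iteration 1:
  α = (-4 - (3)·-0.7000) / (6) = -0.3167
  β = (10 - (2)·-2.5000) / (6) = 2.5000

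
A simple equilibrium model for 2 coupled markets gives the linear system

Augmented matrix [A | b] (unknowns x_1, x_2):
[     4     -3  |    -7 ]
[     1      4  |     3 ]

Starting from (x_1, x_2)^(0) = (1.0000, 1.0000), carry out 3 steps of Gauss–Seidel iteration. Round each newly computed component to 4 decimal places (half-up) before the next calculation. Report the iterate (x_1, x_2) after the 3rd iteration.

Iteration 1:
  x_1 = (-7 - (-3)·1.0000) / (4) = -1.0000
  x_2 = (3 - (1)·-1.0000) / (4) = 1.0000
Iteration 2:
  x_1 = (-7 - (-3)·1.0000) / (4) = -1.0000
  x_2 = (3 - (1)·-1.0000) / (4) = 1.0000
Iteration 3:
  x_1 = (-7 - (-3)·1.0000) / (4) = -1.0000
  x_2 = (3 - (1)·-1.0000) / (4) = 1.0000

(-1.0000, 1.0000)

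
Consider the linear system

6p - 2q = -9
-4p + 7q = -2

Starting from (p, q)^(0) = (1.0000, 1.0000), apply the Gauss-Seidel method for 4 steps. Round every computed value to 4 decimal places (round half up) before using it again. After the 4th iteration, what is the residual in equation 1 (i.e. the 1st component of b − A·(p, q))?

Iteration 1:
  p = (-9 - (-2)·1.0000) / (6) = -1.1667
  q = (-2 - (-4)·-1.1667) / (7) = -0.9524
Iteration 2:
  p = (-9 - (-2)·-0.9524) / (6) = -1.8175
  q = (-2 - (-4)·-1.8175) / (7) = -1.3243
Iteration 3:
  p = (-9 - (-2)·-1.3243) / (6) = -1.9414
  q = (-2 - (-4)·-1.9414) / (7) = -1.3951
Iteration 4:
  p = (-9 - (-2)·-1.3951) / (6) = -1.9650
  q = (-2 - (-4)·-1.9650) / (7) = -1.4086
Residual b − A·x = (-0.0272, 0.0002)

-0.0272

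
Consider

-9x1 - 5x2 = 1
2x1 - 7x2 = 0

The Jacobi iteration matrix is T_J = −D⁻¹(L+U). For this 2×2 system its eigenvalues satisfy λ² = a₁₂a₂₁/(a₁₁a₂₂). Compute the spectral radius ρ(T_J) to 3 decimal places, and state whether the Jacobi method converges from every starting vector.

0.398

a₁₂a₂₁/(a₁₁a₂₂) = (-5)·(2) / ((-9)·(-7)) = -0.158730
ρ = √|-0.158730| = √0.158730 = 0.398
ρ < 1, so Jacobi converges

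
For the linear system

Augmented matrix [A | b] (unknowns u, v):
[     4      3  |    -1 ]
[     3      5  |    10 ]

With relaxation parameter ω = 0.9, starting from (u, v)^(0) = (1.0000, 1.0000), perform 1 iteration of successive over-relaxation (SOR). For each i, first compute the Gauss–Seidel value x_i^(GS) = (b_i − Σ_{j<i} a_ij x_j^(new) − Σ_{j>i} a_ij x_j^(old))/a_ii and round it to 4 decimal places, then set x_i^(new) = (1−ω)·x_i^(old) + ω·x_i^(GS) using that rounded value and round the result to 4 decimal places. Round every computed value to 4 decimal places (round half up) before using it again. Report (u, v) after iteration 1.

(-0.8000, 2.3320)

Iteration 1:
  u: GS value = (-1 - (3)·1.0000) / (4) = -1.0000;  u ← (1−ω)·1.0000 + ω·-1.0000 = -0.8000
  v: GS value = (10 - (3)·-0.8000) / (5) = 2.4800;  v ← (1−ω)·1.0000 + ω·2.4800 = 2.3320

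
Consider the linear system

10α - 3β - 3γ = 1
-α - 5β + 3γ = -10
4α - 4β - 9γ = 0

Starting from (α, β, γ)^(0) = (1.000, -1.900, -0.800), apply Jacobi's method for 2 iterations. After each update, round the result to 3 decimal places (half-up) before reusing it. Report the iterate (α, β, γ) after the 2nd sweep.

Iteration 1:
  α = (1 - (-3)·-1.900 - (-3)·-0.800) / (10) = -0.710
  β = (-10 - (-1)·1.000 - (3)·-0.800) / (-5) = 1.320
  γ = (0 - (4)·1.000 - (-4)·-1.900) / (-9) = 1.289
Iteration 2:
  α = (1 - (-3)·1.320 - (-3)·1.289) / (10) = 0.883
  β = (-10 - (-1)·-0.710 - (3)·1.289) / (-5) = 2.915
  γ = (0 - (4)·-0.710 - (-4)·1.320) / (-9) = -0.902

(0.883, 2.915, -0.902)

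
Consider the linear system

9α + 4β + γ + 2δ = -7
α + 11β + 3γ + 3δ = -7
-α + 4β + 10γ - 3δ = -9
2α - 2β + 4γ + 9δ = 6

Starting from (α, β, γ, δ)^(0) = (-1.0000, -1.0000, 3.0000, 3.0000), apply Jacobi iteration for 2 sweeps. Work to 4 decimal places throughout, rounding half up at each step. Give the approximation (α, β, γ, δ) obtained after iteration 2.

(0.3067, -0.4151, -0.3606, 0.3448)

Iteration 1:
  α = (-7 - (4)·-1.0000 - (1)·3.0000 - (2)·3.0000) / (9) = -1.3333
  β = (-7 - (1)·-1.0000 - (3)·3.0000 - (3)·3.0000) / (11) = -2.1818
  γ = (-9 - (-1)·-1.0000 - (4)·-1.0000 - (-3)·3.0000) / (10) = 0.3000
  δ = (6 - (2)·-1.0000 - (-2)·-1.0000 - (4)·3.0000) / (9) = -0.6667
Iteration 2:
  α = (-7 - (4)·-2.1818 - (1)·0.3000 - (2)·-0.6667) / (9) = 0.3067
  β = (-7 - (1)·-1.3333 - (3)·0.3000 - (3)·-0.6667) / (11) = -0.4151
  γ = (-9 - (-1)·-1.3333 - (4)·-2.1818 - (-3)·-0.6667) / (10) = -0.3606
  δ = (6 - (2)·-1.3333 - (-2)·-2.1818 - (4)·0.3000) / (9) = 0.3448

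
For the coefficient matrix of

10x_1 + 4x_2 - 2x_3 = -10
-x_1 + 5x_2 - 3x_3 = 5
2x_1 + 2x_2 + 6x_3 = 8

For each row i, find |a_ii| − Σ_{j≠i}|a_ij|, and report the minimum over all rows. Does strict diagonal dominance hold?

1

row 1: |10| − (4+2) = 4
row 2: |5| − (1+3) = 1
row 3: |6| − (2+2) = 2
minimum over rows = 1 → strictly diagonally dominant (convergence guaranteed)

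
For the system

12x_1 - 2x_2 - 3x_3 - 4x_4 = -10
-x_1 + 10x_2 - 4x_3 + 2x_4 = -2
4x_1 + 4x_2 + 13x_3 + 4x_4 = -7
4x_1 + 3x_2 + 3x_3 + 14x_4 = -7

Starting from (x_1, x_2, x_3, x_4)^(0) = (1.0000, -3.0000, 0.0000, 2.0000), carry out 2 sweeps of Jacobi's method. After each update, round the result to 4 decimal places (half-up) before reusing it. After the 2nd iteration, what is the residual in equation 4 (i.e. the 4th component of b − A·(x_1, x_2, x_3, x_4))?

Iteration 1:
  x_1 = (-10 - (-2)·-3.0000 - (-3)·0.0000 - (-4)·2.0000) / (12) = -0.6667
  x_2 = (-2 - (-1)·1.0000 - (-4)·0.0000 - (2)·2.0000) / (10) = -0.5000
  x_3 = (-7 - (4)·1.0000 - (4)·-3.0000 - (4)·2.0000) / (13) = -0.5385
  x_4 = (-7 - (4)·1.0000 - (3)·-3.0000 - (3)·0.0000) / (14) = -0.1429
Iteration 2:
  x_1 = (-10 - (-2)·-0.5000 - (-3)·-0.5385 - (-4)·-0.1429) / (12) = -1.0989
  x_2 = (-2 - (-1)·-0.6667 - (-4)·-0.5385 - (2)·-0.1429) / (10) = -0.4535
  x_3 = (-7 - (4)·-0.6667 - (4)·-0.5000 - (4)·-0.1429) / (13) = -0.1355
  x_4 = (-7 - (4)·-0.6667 - (3)·-0.5000 - (3)·-0.5385) / (14) = -0.0870
Residual b − A·x = (1.5253, 1.0681, 1.3191, 0.3806)

0.3806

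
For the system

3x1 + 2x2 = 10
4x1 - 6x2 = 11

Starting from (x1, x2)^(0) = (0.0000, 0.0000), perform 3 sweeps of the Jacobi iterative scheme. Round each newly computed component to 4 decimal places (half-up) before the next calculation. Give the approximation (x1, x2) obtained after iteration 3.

Iteration 1:
  x1 = (10 - (2)·0.0000) / (3) = 3.3333
  x2 = (11 - (4)·0.0000) / (-6) = -1.8333
Iteration 2:
  x1 = (10 - (2)·-1.8333) / (3) = 4.5555
  x2 = (11 - (4)·3.3333) / (-6) = 0.3889
Iteration 3:
  x1 = (10 - (2)·0.3889) / (3) = 3.0741
  x2 = (11 - (4)·4.5555) / (-6) = 1.2037

(3.0741, 1.2037)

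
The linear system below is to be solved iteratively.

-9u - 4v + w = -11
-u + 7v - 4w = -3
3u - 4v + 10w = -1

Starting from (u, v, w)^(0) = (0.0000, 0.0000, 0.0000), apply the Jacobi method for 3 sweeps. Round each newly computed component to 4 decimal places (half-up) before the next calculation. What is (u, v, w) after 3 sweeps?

(1.2896, -0.5930, -0.6449)

Iteration 1:
  u = (-11 - (-4)·0.0000 - (1)·0.0000) / (-9) = 1.2222
  v = (-3 - (-1)·0.0000 - (-4)·0.0000) / (7) = -0.4286
  w = (-1 - (3)·0.0000 - (-4)·0.0000) / (10) = -0.1000
Iteration 2:
  u = (-11 - (-4)·-0.4286 - (1)·-0.1000) / (-9) = 1.4016
  v = (-3 - (-1)·1.2222 - (-4)·-0.1000) / (7) = -0.3111
  w = (-1 - (3)·1.2222 - (-4)·-0.4286) / (10) = -0.6381
Iteration 3:
  u = (-11 - (-4)·-0.3111 - (1)·-0.6381) / (-9) = 1.2896
  v = (-3 - (-1)·1.4016 - (-4)·-0.6381) / (7) = -0.5930
  w = (-1 - (3)·1.4016 - (-4)·-0.3111) / (10) = -0.6449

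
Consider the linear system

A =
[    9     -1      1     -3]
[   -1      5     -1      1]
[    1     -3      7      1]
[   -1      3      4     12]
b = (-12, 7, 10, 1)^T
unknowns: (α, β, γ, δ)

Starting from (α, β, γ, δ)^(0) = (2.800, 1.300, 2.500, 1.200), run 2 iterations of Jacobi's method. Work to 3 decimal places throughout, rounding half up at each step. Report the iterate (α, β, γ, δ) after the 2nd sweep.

(-1.524, 1.638, 2.653, -1.032)

Iteration 1:
  α = (-12 - (-1)·1.300 - (1)·2.500 - (-3)·1.200) / (9) = -1.067
  β = (7 - (-1)·2.800 - (-1)·2.500 - (1)·1.200) / (5) = 2.220
  γ = (10 - (1)·2.800 - (-3)·1.300 - (1)·1.200) / (7) = 1.414
  δ = (1 - (-1)·2.800 - (3)·1.300 - (4)·2.500) / (12) = -0.842
Iteration 2:
  α = (-12 - (-1)·2.220 - (1)·1.414 - (-3)·-0.842) / (9) = -1.524
  β = (7 - (-1)·-1.067 - (-1)·1.414 - (1)·-0.842) / (5) = 1.638
  γ = (10 - (1)·-1.067 - (-3)·2.220 - (1)·-0.842) / (7) = 2.653
  δ = (1 - (-1)·-1.067 - (3)·2.220 - (4)·1.414) / (12) = -1.032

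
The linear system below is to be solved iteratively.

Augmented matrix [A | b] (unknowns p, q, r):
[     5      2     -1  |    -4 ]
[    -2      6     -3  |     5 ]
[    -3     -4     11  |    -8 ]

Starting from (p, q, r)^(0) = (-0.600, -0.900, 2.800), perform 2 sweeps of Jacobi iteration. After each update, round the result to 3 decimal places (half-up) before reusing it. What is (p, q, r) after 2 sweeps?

Iteration 1:
  p = (-4 - (2)·-0.900 - (-1)·2.800) / (5) = 0.120
  q = (5 - (-2)·-0.600 - (-3)·2.800) / (6) = 2.033
  r = (-8 - (-3)·-0.600 - (-4)·-0.900) / (11) = -1.218
Iteration 2:
  p = (-4 - (2)·2.033 - (-1)·-1.218) / (5) = -1.857
  q = (5 - (-2)·0.120 - (-3)·-1.218) / (6) = 0.264
  r = (-8 - (-3)·0.120 - (-4)·2.033) / (11) = 0.045

(-1.857, 0.264, 0.045)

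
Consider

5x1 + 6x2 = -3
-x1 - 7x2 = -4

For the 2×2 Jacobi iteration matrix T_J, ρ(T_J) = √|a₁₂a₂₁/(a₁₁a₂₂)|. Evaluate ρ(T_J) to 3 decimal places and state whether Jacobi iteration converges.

a₁₂a₂₁/(a₁₁a₂₂) = (6)·(-1) / ((5)·(-7)) = 0.171429
ρ = √|0.171429| = √0.171429 = 0.414
ρ < 1, so Jacobi converges

0.414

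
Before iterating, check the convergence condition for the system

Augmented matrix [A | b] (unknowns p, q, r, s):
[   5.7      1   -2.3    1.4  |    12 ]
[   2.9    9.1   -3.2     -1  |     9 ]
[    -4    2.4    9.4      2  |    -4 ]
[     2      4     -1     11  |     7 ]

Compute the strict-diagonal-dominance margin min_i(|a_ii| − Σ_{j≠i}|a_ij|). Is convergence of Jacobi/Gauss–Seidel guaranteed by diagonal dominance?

1

row 1: |5.7| − (1+2.3+1.4) = 1
row 2: |9.1| − (2.9+3.2+1) = 2
row 3: |9.4| − (4+2.4+2) = 1
row 4: |11| − (2+4+1) = 4
minimum over rows = 1 → strictly diagonally dominant (convergence guaranteed)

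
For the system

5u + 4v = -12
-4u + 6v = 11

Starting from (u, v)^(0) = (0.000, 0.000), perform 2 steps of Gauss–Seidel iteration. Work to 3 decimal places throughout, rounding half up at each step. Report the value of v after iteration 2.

Iteration 1:
  u = (-12 - (4)·0.000) / (5) = -2.400
  v = (11 - (-4)·-2.400) / (6) = 0.233
Iteration 2:
  u = (-12 - (4)·0.233) / (5) = -2.586
  v = (11 - (-4)·-2.586) / (6) = 0.109

0.109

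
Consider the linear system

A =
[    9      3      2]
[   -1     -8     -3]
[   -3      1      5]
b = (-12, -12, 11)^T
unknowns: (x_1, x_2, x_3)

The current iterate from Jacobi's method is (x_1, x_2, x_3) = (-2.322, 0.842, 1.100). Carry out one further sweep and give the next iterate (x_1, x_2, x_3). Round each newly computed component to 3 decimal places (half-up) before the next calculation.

(-1.858, 1.378, 0.638)

One sweep:
  x_1 = (-12 - (3)·0.842 - (2)·1.100) / (9) = -1.858
  x_2 = (-12 - (-1)·-2.322 - (-3)·1.100) / (-8) = 1.378
  x_3 = (11 - (-3)·-2.322 - (1)·0.842) / (5) = 0.638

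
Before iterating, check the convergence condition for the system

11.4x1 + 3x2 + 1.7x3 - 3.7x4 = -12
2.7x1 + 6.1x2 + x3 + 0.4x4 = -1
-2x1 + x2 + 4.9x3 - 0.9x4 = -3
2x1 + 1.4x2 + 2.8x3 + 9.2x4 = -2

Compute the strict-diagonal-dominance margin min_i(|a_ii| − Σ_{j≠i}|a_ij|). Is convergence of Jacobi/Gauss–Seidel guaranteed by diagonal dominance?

1

row 1: |11.4| − (3+1.7+3.7) = 3
row 2: |6.1| − (2.7+1+0.4) = 2
row 3: |4.9| − (2+1+0.9) = 1
row 4: |9.2| − (2+1.4+2.8) = 3
minimum over rows = 1 → strictly diagonally dominant (convergence guaranteed)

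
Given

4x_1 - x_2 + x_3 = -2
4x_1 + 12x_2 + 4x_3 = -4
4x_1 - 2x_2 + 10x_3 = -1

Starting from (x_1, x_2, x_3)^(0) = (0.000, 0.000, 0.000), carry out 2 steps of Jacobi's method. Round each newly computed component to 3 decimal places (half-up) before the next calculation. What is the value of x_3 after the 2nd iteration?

Iteration 1:
  x_1 = (-2 - (-1)·0.000 - (1)·0.000) / (4) = -0.500
  x_2 = (-4 - (4)·0.000 - (4)·0.000) / (12) = -0.333
  x_3 = (-1 - (4)·0.000 - (-2)·0.000) / (10) = -0.100
Iteration 2:
  x_1 = (-2 - (-1)·-0.333 - (1)·-0.100) / (4) = -0.558
  x_2 = (-4 - (4)·-0.500 - (4)·-0.100) / (12) = -0.133
  x_3 = (-1 - (4)·-0.500 - (-2)·-0.333) / (10) = 0.033

0.033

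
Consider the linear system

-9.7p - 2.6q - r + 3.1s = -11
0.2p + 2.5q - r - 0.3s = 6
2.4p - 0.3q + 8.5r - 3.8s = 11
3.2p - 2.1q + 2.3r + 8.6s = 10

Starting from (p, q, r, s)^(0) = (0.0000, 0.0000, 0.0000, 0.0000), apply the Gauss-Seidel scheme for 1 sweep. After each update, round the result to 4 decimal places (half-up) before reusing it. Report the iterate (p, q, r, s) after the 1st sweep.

(1.1340, 2.3093, 1.0554, 1.0225)

Iteration 1:
  p = (-11 - (-2.6)·0.0000 - (-1)·0.0000 - (3.1)·0.0000) / (-9.7) = 1.1340
  q = (6 - (0.2)·1.1340 - (-1)·0.0000 - (-0.3)·0.0000) / (2.5) = 2.3093
  r = (11 - (2.4)·1.1340 - (-0.3)·2.3093 - (-3.8)·0.0000) / (8.5) = 1.0554
  s = (10 - (3.2)·1.1340 - (-2.1)·2.3093 - (2.3)·1.0554) / (8.6) = 1.0225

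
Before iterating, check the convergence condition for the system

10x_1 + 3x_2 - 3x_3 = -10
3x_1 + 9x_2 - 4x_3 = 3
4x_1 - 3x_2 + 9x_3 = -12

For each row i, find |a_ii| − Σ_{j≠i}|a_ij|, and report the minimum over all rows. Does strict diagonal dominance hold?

2

row 1: |10| − (3+3) = 4
row 2: |9| − (3+4) = 2
row 3: |9| − (4+3) = 2
minimum over rows = 2 → strictly diagonally dominant (convergence guaranteed)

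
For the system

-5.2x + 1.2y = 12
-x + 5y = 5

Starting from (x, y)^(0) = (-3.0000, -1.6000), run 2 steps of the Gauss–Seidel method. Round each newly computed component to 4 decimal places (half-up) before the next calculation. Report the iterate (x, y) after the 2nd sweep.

Iteration 1:
  x = (12 - (1.2)·-1.6000) / (-5.2) = -2.6769
  y = (5 - (-1)·-2.6769) / (5) = 0.4646
Iteration 2:
  x = (12 - (1.2)·0.4646) / (-5.2) = -2.2005
  y = (5 - (-1)·-2.2005) / (5) = 0.5599

(-2.2005, 0.5599)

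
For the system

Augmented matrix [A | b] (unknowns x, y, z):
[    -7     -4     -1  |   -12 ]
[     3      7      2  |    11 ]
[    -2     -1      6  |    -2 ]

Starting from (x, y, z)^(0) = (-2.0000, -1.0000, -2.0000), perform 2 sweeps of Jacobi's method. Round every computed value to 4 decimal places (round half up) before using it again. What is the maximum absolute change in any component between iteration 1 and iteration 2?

2.4047

Iteration 1:
  x = (-12 - (-4)·-1.0000 - (-1)·-2.0000) / (-7) = 2.5714
  y = (11 - (3)·-2.0000 - (2)·-2.0000) / (7) = 3.0000
  z = (-2 - (-2)·-2.0000 - (-1)·-1.0000) / (6) = -1.1667
Iteration 2:
  x = (-12 - (-4)·3.0000 - (-1)·-1.1667) / (-7) = 0.1667
  y = (11 - (3)·2.5714 - (2)·-1.1667) / (7) = 0.8027
  z = (-2 - (-2)·2.5714 - (-1)·3.0000) / (6) = 1.0238
Change: (-2.4047, -2.1973, 2.1905) → max |·| = 2.4047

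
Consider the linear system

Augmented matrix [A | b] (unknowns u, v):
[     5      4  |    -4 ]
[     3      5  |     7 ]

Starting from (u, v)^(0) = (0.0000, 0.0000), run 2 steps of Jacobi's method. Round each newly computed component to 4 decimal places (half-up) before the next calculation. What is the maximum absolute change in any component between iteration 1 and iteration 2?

1.1200

Iteration 1:
  u = (-4 - (4)·0.0000) / (5) = -0.8000
  v = (7 - (3)·0.0000) / (5) = 1.4000
Iteration 2:
  u = (-4 - (4)·1.4000) / (5) = -1.9200
  v = (7 - (3)·-0.8000) / (5) = 1.8800
Change: (-1.1200, 0.4800) → max |·| = 1.1200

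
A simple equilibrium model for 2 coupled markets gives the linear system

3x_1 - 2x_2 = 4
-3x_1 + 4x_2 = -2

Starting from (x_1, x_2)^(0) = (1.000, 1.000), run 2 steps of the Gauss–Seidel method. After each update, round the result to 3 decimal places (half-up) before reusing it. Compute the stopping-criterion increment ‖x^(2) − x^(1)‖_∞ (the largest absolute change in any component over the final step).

Iteration 1:
  x_1 = (4 - (-2)·1.000) / (3) = 2.000
  x_2 = (-2 - (-3)·2.000) / (4) = 1.000
Iteration 2:
  x_1 = (4 - (-2)·1.000) / (3) = 2.000
  x_2 = (-2 - (-3)·2.000) / (4) = 1.000
Change: (0.000, 0.000) → max |·| = 0.000

0.000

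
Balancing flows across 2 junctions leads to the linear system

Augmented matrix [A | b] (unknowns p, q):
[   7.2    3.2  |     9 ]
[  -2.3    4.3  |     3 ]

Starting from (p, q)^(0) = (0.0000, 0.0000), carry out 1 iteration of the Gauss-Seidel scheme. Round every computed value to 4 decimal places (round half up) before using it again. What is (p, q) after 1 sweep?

Iteration 1:
  p = (9 - (3.2)·0.0000) / (7.2) = 1.2500
  q = (3 - (-2.3)·1.2500) / (4.3) = 1.3663

(1.2500, 1.3663)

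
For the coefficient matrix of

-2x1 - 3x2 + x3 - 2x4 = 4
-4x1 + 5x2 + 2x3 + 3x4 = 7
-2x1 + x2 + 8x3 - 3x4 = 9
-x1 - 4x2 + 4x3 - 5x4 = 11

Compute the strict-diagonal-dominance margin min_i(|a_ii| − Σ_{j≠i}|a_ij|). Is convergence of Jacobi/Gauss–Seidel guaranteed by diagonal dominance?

-4

row 1: |-2| − (3+1+2) = -4
row 2: |5| − (4+2+3) = -4
row 3: |8| − (2+1+3) = 2
row 4: |-5| − (1+4+4) = -4
minimum over rows = -4 → not strictly diagonally dominant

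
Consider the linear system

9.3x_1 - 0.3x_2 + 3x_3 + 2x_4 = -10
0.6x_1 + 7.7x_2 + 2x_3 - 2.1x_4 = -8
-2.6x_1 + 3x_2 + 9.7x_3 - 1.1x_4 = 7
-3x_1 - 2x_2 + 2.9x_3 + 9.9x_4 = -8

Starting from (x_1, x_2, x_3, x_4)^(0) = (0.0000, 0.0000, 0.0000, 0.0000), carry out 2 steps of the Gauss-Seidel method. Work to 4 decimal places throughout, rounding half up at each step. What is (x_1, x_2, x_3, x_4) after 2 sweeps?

Iteration 1:
  x_1 = (-10 - (-0.3)·0.0000 - (3)·0.0000 - (2)·0.0000) / (9.3) = -1.0753
  x_2 = (-8 - (0.6)·-1.0753 - (2)·0.0000 - (-2.1)·0.0000) / (7.7) = -0.9552
  x_3 = (7 - (-2.6)·-1.0753 - (3)·-0.9552 - (-1.1)·0.0000) / (9.7) = 0.7288
  x_4 = (-8 - (-3)·-1.0753 - (-2)·-0.9552 - (2.9)·0.7288) / (9.9) = -1.5404
Iteration 2:
  x_1 = (-10 - (-0.3)·-0.9552 - (3)·0.7288 - (2)·-1.5404) / (9.3) = -1.0099
  x_2 = (-8 - (0.6)·-1.0099 - (2)·0.7288 - (-2.1)·-1.5404) / (7.7) = -1.5697
  x_3 = (7 - (-2.6)·-1.0099 - (3)·-1.5697 - (-1.1)·-1.5404) / (9.7) = 0.7617
  x_4 = (-8 - (-3)·-1.0099 - (-2)·-1.5697 - (2.9)·0.7617) / (9.9) = -1.6543

(-1.0099, -1.5697, 0.7617, -1.6543)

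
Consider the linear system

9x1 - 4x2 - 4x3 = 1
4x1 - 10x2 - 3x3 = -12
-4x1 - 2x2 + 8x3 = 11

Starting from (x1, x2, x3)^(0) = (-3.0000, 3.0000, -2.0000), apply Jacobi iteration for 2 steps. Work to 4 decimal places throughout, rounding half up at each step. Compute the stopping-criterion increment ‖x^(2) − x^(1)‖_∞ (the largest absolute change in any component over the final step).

Iteration 1:
  x1 = (1 - (-4)·3.0000 - (-4)·-2.0000) / (9) = 0.5556
  x2 = (-12 - (4)·-3.0000 - (-3)·-2.0000) / (-10) = 0.6000
  x3 = (11 - (-4)·-3.0000 - (-2)·3.0000) / (8) = 0.6250
Iteration 2:
  x1 = (1 - (-4)·0.6000 - (-4)·0.6250) / (9) = 0.6556
  x2 = (-12 - (4)·0.5556 - (-3)·0.6250) / (-10) = 1.2347
  x3 = (11 - (-4)·0.5556 - (-2)·0.6000) / (8) = 1.8028
Change: (0.1000, 0.6347, 1.1778) → max |·| = 1.1778

1.1778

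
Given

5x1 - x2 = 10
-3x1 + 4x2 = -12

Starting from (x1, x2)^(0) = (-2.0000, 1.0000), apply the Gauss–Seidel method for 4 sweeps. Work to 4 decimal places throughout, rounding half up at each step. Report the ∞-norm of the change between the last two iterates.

Iteration 1:
  x1 = (10 - (-1)·1.0000) / (5) = 2.2000
  x2 = (-12 - (-3)·2.2000) / (4) = -1.3500
Iteration 2:
  x1 = (10 - (-1)·-1.3500) / (5) = 1.7300
  x2 = (-12 - (-3)·1.7300) / (4) = -1.7025
Iteration 3:
  x1 = (10 - (-1)·-1.7025) / (5) = 1.6595
  x2 = (-12 - (-3)·1.6595) / (4) = -1.7554
Iteration 4:
  x1 = (10 - (-1)·-1.7554) / (5) = 1.6489
  x2 = (-12 - (-3)·1.6489) / (4) = -1.7633
Change: (-0.0106, -0.0079) → max |·| = 0.0106

0.0106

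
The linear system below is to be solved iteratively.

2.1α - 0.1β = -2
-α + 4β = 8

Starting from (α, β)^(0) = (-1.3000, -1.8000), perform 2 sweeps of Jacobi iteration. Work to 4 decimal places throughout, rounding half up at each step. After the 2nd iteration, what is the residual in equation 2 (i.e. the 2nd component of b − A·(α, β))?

Iteration 1:
  α = (-2 - (-0.1)·-1.8000) / (2.1) = -1.0381
  β = (8 - (-1)·-1.3000) / (4) = 1.6750
Iteration 2:
  α = (-2 - (-0.1)·1.6750) / (2.1) = -0.8726
  β = (8 - (-1)·-1.0381) / (4) = 1.7405
Residual b − A·x = (0.0065, 0.1654)

0.1654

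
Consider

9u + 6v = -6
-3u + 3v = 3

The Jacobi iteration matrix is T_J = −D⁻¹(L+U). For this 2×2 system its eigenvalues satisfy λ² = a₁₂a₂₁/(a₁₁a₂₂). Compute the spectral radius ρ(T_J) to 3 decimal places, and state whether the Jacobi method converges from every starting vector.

a₁₂a₂₁/(a₁₁a₂₂) = (6)·(-3) / ((9)·(3)) = -0.666667
ρ = √|-0.666667| = √0.666667 = 0.816
ρ < 1, so Jacobi converges

0.816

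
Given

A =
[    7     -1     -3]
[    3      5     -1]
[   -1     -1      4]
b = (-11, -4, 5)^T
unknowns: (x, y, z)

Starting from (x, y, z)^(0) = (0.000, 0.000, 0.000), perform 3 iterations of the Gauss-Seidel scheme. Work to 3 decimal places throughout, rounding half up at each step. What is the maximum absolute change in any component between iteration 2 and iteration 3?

Iteration 1:
  x = (-11 - (-1)·0.000 - (-3)·0.000) / (7) = -1.571
  y = (-4 - (3)·-1.571 - (-1)·0.000) / (5) = 0.143
  z = (5 - (-1)·-1.571 - (-1)·0.143) / (4) = 0.893
Iteration 2:
  x = (-11 - (-1)·0.143 - (-3)·0.893) / (7) = -1.168
  y = (-4 - (3)·-1.168 - (-1)·0.893) / (5) = 0.079
  z = (5 - (-1)·-1.168 - (-1)·0.079) / (4) = 0.978
Iteration 3:
  x = (-11 - (-1)·0.079 - (-3)·0.978) / (7) = -1.141
  y = (-4 - (3)·-1.141 - (-1)·0.978) / (5) = 0.080
  z = (5 - (-1)·-1.141 - (-1)·0.080) / (4) = 0.985
Change: (0.027, 0.001, 0.007) → max |·| = 0.027

0.027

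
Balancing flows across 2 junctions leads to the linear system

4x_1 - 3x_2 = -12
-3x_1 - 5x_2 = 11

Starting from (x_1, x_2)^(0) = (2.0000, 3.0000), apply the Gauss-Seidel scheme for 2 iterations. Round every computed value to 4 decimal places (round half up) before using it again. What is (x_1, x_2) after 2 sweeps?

(-4.3125, 0.3875)

Iteration 1:
  x_1 = (-12 - (-3)·3.0000) / (4) = -0.7500
  x_2 = (11 - (-3)·-0.7500) / (-5) = -1.7500
Iteration 2:
  x_1 = (-12 - (-3)·-1.7500) / (4) = -4.3125
  x_2 = (11 - (-3)·-4.3125) / (-5) = 0.3875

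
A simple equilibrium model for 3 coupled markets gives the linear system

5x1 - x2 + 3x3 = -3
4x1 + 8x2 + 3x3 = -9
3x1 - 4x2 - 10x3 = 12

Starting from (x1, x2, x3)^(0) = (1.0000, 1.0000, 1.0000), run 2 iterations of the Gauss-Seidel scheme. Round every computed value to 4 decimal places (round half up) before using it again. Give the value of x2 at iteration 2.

-0.6425

Iteration 1:
  x1 = (-3 - (-1)·1.0000 - (3)·1.0000) / (5) = -1.0000
  x2 = (-9 - (4)·-1.0000 - (3)·1.0000) / (8) = -1.0000
  x3 = (12 - (3)·-1.0000 - (-4)·-1.0000) / (-10) = -1.1000
Iteration 2:
  x1 = (-3 - (-1)·-1.0000 - (3)·-1.1000) / (5) = -0.1400
  x2 = (-9 - (4)·-0.1400 - (3)·-1.1000) / (8) = -0.6425
  x3 = (12 - (3)·-0.1400 - (-4)·-0.6425) / (-10) = -0.9850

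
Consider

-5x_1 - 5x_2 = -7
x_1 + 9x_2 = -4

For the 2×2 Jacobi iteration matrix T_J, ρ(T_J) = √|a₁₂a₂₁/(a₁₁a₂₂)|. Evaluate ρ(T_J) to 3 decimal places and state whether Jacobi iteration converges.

0.333

a₁₂a₂₁/(a₁₁a₂₂) = (-5)·(1) / ((-5)·(9)) = 0.111111
ρ = √|0.111111| = √0.111111 = 0.333
ρ < 1, so Jacobi converges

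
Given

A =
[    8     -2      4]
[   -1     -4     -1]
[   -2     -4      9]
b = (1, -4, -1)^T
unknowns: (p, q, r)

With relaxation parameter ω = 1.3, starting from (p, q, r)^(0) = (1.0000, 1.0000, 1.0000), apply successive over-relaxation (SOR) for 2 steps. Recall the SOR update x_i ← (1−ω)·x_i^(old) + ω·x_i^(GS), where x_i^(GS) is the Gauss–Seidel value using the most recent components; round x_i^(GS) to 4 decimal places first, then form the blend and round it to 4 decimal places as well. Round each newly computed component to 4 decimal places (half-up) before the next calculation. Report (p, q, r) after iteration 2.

(0.6352, 0.8789, 0.5773)

Iteration 1:
  p: GS value = (1 - (-2)·1.0000 - (4)·1.0000) / (8) = -0.1250;  p ← (1−ω)·1.0000 + ω·-0.1250 = -0.4625
  q: GS value = (-4 - (-1)·-0.4625 - (-1)·1.0000) / (-4) = 0.8656;  q ← (1−ω)·1.0000 + ω·0.8656 = 0.8253
  r: GS value = (-1 - (-2)·-0.4625 - (-4)·0.8253) / (9) = 0.1529;  r ← (1−ω)·1.0000 + ω·0.1529 = -0.1012
Iteration 2:
  p: GS value = (1 - (-2)·0.8253 - (4)·-0.1012) / (8) = 0.3819;  p ← (1−ω)·-0.4625 + ω·0.3819 = 0.6352
  q: GS value = (-4 - (-1)·0.6352 - (-1)·-0.1012) / (-4) = 0.8665;  q ← (1−ω)·0.8253 + ω·0.8665 = 0.8789
  r: GS value = (-1 - (-2)·0.6352 - (-4)·0.8789) / (9) = 0.4207;  r ← (1−ω)·-0.1012 + ω·0.4207 = 0.5773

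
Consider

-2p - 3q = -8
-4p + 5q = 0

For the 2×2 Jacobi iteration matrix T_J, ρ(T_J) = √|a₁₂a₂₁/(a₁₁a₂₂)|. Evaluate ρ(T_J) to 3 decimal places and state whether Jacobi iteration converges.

1.095

a₁₂a₂₁/(a₁₁a₂₂) = (-3)·(-4) / ((-2)·(5)) = -1.200000
ρ = √|-1.200000| = √1.200000 = 1.095
ρ > 1, so Jacobi diverges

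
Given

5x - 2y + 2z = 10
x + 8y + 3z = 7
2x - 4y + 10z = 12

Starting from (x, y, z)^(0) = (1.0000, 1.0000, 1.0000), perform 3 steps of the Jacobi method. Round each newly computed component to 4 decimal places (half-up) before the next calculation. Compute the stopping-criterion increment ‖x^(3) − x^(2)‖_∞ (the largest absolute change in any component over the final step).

0.2200

Iteration 1:
  x = (10 - (-2)·1.0000 - (2)·1.0000) / (5) = 2.0000
  y = (7 - (1)·1.0000 - (3)·1.0000) / (8) = 0.3750
  z = (12 - (2)·1.0000 - (-4)·1.0000) / (10) = 1.4000
Iteration 2:
  x = (10 - (-2)·0.3750 - (2)·1.4000) / (5) = 1.5900
  y = (7 - (1)·2.0000 - (3)·1.4000) / (8) = 0.1000
  z = (12 - (2)·2.0000 - (-4)·0.3750) / (10) = 0.9500
Iteration 3:
  x = (10 - (-2)·0.1000 - (2)·0.9500) / (5) = 1.6600
  y = (7 - (1)·1.5900 - (3)·0.9500) / (8) = 0.3200
  z = (12 - (2)·1.5900 - (-4)·0.1000) / (10) = 0.9220
Change: (0.0700, 0.2200, -0.0280) → max |·| = 0.2200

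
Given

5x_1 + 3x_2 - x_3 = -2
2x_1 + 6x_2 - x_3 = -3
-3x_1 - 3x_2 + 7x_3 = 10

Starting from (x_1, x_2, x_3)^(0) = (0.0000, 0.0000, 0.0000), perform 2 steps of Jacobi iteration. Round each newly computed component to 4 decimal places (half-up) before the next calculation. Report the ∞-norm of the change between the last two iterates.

Iteration 1:
  x_1 = (-2 - (3)·0.0000 - (-1)·0.0000) / (5) = -0.4000
  x_2 = (-3 - (2)·0.0000 - (-1)·0.0000) / (6) = -0.5000
  x_3 = (10 - (-3)·0.0000 - (-3)·0.0000) / (7) = 1.4286
Iteration 2:
  x_1 = (-2 - (3)·-0.5000 - (-1)·1.4286) / (5) = 0.1857
  x_2 = (-3 - (2)·-0.4000 - (-1)·1.4286) / (6) = -0.1286
  x_3 = (10 - (-3)·-0.4000 - (-3)·-0.5000) / (7) = 1.0429
Change: (0.5857, 0.3714, -0.3857) → max |·| = 0.5857

0.5857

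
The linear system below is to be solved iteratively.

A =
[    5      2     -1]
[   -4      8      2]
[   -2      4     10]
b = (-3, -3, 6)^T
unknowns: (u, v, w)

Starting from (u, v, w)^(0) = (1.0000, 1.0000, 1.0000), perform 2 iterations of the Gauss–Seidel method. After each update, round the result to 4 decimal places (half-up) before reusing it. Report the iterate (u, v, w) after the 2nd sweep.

(-0.0200, -0.5975, 0.8350)

Iteration 1:
  u = (-3 - (2)·1.0000 - (-1)·1.0000) / (5) = -0.8000
  v = (-3 - (-4)·-0.8000 - (2)·1.0000) / (8) = -1.0250
  w = (6 - (-2)·-0.8000 - (4)·-1.0250) / (10) = 0.8500
Iteration 2:
  u = (-3 - (2)·-1.0250 - (-1)·0.8500) / (5) = -0.0200
  v = (-3 - (-4)·-0.0200 - (2)·0.8500) / (8) = -0.5975
  w = (6 - (-2)·-0.0200 - (4)·-0.5975) / (10) = 0.8350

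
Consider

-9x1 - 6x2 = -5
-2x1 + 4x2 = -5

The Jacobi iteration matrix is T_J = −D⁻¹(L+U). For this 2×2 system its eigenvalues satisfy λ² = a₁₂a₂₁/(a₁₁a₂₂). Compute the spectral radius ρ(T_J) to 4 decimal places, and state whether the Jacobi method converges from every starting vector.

0.5774

a₁₂a₂₁/(a₁₁a₂₂) = (-6)·(-2) / ((-9)·(4)) = -0.333333
ρ = √|-0.333333| = √0.333333 = 0.5774
ρ < 1, so Jacobi converges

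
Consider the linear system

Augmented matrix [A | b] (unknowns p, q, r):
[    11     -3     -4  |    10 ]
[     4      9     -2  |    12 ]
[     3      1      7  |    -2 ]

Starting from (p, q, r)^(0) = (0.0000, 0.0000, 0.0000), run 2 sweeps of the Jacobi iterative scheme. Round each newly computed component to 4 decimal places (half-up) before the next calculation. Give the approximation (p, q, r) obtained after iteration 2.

(1.1688, 0.8658, -0.8658)

Iteration 1:
  p = (10 - (-3)·0.0000 - (-4)·0.0000) / (11) = 0.9091
  q = (12 - (4)·0.0000 - (-2)·0.0000) / (9) = 1.3333
  r = (-2 - (3)·0.0000 - (1)·0.0000) / (7) = -0.2857
Iteration 2:
  p = (10 - (-3)·1.3333 - (-4)·-0.2857) / (11) = 1.1688
  q = (12 - (4)·0.9091 - (-2)·-0.2857) / (9) = 0.8658
  r = (-2 - (3)·0.9091 - (1)·1.3333) / (7) = -0.8658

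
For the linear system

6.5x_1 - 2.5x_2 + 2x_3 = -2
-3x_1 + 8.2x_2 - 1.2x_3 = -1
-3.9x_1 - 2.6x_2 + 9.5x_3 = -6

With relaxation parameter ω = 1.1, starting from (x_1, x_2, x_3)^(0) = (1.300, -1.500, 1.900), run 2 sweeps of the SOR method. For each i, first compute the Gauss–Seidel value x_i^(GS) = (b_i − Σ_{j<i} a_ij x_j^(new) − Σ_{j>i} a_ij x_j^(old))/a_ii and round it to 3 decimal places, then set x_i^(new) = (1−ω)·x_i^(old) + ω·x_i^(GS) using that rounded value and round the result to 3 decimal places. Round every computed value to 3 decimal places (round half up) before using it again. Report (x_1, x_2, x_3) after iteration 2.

(0.280, -0.271, -0.471)

Iteration 1:
  x_1: GS value = (-2 - (-2.5)·-1.500 - (2)·1.900) / (6.5) = -1.469;  x_1 ← (1−ω)·1.300 + ω·-1.469 = -1.746
  x_2: GS value = (-1 - (-3)·-1.746 - (-1.2)·1.900) / (8.2) = -0.483;  x_2 ← (1−ω)·-1.500 + ω·-0.483 = -0.381
  x_3: GS value = (-6 - (-3.9)·-1.746 - (-2.6)·-0.381) / (9.5) = -1.453;  x_3 ← (1−ω)·1.900 + ω·-1.453 = -1.788
Iteration 2:
  x_1: GS value = (-2 - (-2.5)·-0.381 - (2)·-1.788) / (6.5) = 0.096;  x_1 ← (1−ω)·-1.746 + ω·0.096 = 0.280
  x_2: GS value = (-1 - (-3)·0.280 - (-1.2)·-1.788) / (8.2) = -0.281;  x_2 ← (1−ω)·-0.381 + ω·-0.281 = -0.271
  x_3: GS value = (-6 - (-3.9)·0.280 - (-2.6)·-0.271) / (9.5) = -0.591;  x_3 ← (1−ω)·-1.788 + ω·-0.591 = -0.471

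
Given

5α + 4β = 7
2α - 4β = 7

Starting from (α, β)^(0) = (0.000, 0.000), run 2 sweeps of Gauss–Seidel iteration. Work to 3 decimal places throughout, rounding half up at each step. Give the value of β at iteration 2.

Iteration 1:
  α = (7 - (4)·0.000) / (5) = 1.400
  β = (7 - (2)·1.400) / (-4) = -1.050
Iteration 2:
  α = (7 - (4)·-1.050) / (5) = 2.240
  β = (7 - (2)·2.240) / (-4) = -0.630

-0.630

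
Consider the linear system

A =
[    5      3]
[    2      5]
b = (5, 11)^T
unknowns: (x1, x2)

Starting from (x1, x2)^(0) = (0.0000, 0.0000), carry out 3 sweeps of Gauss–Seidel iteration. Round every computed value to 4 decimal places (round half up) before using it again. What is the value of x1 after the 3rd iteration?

Iteration 1:
  x1 = (5 - (3)·0.0000) / (5) = 1.0000
  x2 = (11 - (2)·1.0000) / (5) = 1.8000
Iteration 2:
  x1 = (5 - (3)·1.8000) / (5) = -0.0800
  x2 = (11 - (2)·-0.0800) / (5) = 2.2320
Iteration 3:
  x1 = (5 - (3)·2.2320) / (5) = -0.3392
  x2 = (11 - (2)·-0.3392) / (5) = 2.3357

-0.3392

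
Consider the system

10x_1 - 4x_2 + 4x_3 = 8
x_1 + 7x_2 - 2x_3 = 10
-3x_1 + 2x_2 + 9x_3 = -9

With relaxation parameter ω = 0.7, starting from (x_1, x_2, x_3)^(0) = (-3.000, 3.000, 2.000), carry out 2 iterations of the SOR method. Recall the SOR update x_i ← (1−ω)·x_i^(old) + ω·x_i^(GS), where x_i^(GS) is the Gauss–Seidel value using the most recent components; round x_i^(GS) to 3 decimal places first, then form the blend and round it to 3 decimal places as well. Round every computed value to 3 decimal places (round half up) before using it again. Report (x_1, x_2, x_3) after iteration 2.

Iteration 1:
  x_1: GS value = (8 - (-4)·3.000 - (4)·2.000) / (10) = 1.200;  x_1 ← (1−ω)·-3.000 + ω·1.200 = -0.060
  x_2: GS value = (10 - (1)·-0.060 - (-2)·2.000) / (7) = 2.009;  x_2 ← (1−ω)·3.000 + ω·2.009 = 2.306
  x_3: GS value = (-9 - (-3)·-0.060 - (2)·2.306) / (9) = -1.532;  x_3 ← (1−ω)·2.000 + ω·-1.532 = -0.472
Iteration 2:
  x_1: GS value = (8 - (-4)·2.306 - (4)·-0.472) / (10) = 1.911;  x_1 ← (1−ω)·-0.060 + ω·1.911 = 1.320
  x_2: GS value = (10 - (1)·1.320 - (-2)·-0.472) / (7) = 1.105;  x_2 ← (1−ω)·2.306 + ω·1.105 = 1.465
  x_3: GS value = (-9 - (-3)·1.320 - (2)·1.465) / (9) = -0.886;  x_3 ← (1−ω)·-0.472 + ω·-0.886 = -0.762

(1.320, 1.465, -0.762)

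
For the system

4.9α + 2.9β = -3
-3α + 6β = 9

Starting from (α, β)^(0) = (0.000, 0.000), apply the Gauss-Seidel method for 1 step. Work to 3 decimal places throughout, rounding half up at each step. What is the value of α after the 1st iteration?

-0.612

Iteration 1:
  α = (-3 - (2.9)·0.000) / (4.9) = -0.612
  β = (9 - (-3)·-0.612) / (6) = 1.194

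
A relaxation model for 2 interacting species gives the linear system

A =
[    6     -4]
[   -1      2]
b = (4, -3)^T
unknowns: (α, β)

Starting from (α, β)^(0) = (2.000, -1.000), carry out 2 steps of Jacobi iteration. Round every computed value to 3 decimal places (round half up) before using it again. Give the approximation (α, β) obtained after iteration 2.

Iteration 1:
  α = (4 - (-4)·-1.000) / (6) = 0.000
  β = (-3 - (-1)·2.000) / (2) = -0.500
Iteration 2:
  α = (4 - (-4)·-0.500) / (6) = 0.333
  β = (-3 - (-1)·0.000) / (2) = -1.500

(0.333, -1.500)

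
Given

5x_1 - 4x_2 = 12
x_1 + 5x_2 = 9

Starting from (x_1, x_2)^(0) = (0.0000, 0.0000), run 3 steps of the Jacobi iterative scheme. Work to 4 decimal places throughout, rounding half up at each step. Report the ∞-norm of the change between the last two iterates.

Iteration 1:
  x_1 = (12 - (-4)·0.0000) / (5) = 2.4000
  x_2 = (9 - (1)·0.0000) / (5) = 1.8000
Iteration 2:
  x_1 = (12 - (-4)·1.8000) / (5) = 3.8400
  x_2 = (9 - (1)·2.4000) / (5) = 1.3200
Iteration 3:
  x_1 = (12 - (-4)·1.3200) / (5) = 3.4560
  x_2 = (9 - (1)·3.8400) / (5) = 1.0320
Change: (-0.3840, -0.2880) → max |·| = 0.3840

0.3840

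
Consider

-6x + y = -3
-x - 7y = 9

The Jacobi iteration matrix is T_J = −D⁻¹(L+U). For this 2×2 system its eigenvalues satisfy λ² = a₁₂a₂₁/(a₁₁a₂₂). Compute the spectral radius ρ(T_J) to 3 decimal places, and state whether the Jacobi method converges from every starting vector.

a₁₂a₂₁/(a₁₁a₂₂) = (1)·(-1) / ((-6)·(-7)) = -0.023810
ρ = √|-0.023810| = √0.023810 = 0.154
ρ < 1, so Jacobi converges

0.154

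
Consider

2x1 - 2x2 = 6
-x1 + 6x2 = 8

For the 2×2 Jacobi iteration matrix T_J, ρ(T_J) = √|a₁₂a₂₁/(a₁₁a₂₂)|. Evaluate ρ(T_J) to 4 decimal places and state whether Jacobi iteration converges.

a₁₂a₂₁/(a₁₁a₂₂) = (-2)·(-1) / ((2)·(6)) = 0.166667
ρ = √|0.166667| = √0.166667 = 0.4082
ρ < 1, so Jacobi converges

0.4082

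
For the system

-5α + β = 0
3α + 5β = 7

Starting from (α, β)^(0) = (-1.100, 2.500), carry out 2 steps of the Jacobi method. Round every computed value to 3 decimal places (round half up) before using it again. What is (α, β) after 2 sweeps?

Iteration 1:
  α = (0 - (1)·2.500) / (-5) = 0.500
  β = (7 - (3)·-1.100) / (5) = 2.060
Iteration 2:
  α = (0 - (1)·2.060) / (-5) = 0.412
  β = (7 - (3)·0.500) / (5) = 1.100

(0.412, 1.100)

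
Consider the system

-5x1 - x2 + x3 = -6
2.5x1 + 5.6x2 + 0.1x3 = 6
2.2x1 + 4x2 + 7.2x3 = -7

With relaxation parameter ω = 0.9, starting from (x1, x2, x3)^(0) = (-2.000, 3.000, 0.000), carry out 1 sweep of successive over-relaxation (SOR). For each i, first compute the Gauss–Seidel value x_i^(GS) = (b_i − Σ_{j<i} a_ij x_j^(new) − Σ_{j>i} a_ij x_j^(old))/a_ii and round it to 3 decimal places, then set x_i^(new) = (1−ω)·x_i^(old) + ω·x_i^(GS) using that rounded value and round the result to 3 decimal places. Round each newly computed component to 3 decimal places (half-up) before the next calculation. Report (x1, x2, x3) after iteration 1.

(0.340, 1.128, -1.533)

Iteration 1:
  x1: GS value = (-6 - (-1)·3.000 - (1)·0.000) / (-5) = 0.600;  x1 ← (1−ω)·-2.000 + ω·0.600 = 0.340
  x2: GS value = (6 - (2.5)·0.340 - (0.1)·0.000) / (5.6) = 0.920;  x2 ← (1−ω)·3.000 + ω·0.920 = 1.128
  x3: GS value = (-7 - (2.2)·0.340 - (4)·1.128) / (7.2) = -1.703;  x3 ← (1−ω)·0.000 + ω·-1.703 = -1.533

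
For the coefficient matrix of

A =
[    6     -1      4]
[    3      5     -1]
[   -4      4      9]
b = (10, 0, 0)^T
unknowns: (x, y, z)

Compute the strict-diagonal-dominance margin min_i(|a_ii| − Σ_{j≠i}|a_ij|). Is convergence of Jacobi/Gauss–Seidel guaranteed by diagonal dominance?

1

row 1: |6| − (1+4) = 1
row 2: |5| − (3+1) = 1
row 3: |9| − (4+4) = 1
minimum over rows = 1 → strictly diagonally dominant (convergence guaranteed)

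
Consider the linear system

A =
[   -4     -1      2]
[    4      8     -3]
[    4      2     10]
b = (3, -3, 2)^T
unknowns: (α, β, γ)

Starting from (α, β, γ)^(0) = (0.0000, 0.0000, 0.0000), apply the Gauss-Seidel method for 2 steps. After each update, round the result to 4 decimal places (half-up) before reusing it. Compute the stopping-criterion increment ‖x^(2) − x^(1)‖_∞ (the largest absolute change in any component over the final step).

0.2500

Iteration 1:
  α = (3 - (-1)·0.0000 - (2)·0.0000) / (-4) = -0.7500
  β = (-3 - (4)·-0.7500 - (-3)·0.0000) / (8) = 0.0000
  γ = (2 - (4)·-0.7500 - (2)·0.0000) / (10) = 0.5000
Iteration 2:
  α = (3 - (-1)·0.0000 - (2)·0.5000) / (-4) = -0.5000
  β = (-3 - (4)·-0.5000 - (-3)·0.5000) / (8) = 0.0625
  γ = (2 - (4)·-0.5000 - (2)·0.0625) / (10) = 0.3875
Change: (0.2500, 0.0625, -0.1125) → max |·| = 0.2500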